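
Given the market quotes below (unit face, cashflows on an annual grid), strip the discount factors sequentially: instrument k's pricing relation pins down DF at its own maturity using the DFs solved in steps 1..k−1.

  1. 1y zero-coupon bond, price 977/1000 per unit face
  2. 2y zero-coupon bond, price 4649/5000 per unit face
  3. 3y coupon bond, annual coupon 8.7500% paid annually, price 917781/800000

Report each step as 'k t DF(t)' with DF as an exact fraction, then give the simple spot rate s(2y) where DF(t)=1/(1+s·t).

1 1 977/1000
2 2 4649/5000
3 3 1803/2000
s(2y) = (1/(4649/5000) − 1)/(2) = 351/9298 ≈ 3.7750%

step 1 [1y] zero: DF = P = 977/1000 ≈ 0.977000
step 2 [2y] zero: DF = P = 4649/5000 ≈ 0.929800
step 3 [3y] bond c/1=7/80: DF=(917781/800000 − 7/80·(0.977000+0.929800))/(1+7/80) = 1803/2000 ≈ 0.901500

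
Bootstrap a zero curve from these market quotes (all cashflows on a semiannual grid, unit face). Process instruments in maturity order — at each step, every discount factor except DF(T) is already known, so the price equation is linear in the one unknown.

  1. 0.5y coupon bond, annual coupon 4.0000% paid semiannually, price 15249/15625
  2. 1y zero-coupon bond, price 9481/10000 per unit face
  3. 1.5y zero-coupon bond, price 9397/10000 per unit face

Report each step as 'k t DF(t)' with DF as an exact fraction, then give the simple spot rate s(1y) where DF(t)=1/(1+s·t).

step 1 [0.5y] bond c/2=1/50: DF=(15249/15625 − 1/50·(0))/(1+1/50) = 598/625 ≈ 0.956800
step 2 [1y] zero: DF = P = 9481/10000 ≈ 0.948100
step 3 [1.5y] zero: DF = P = 9397/10000 ≈ 0.939700

1 1/2 598/625
2 1 9481/10000
3 3/2 9397/10000
s(1y) = (1/(9481/10000) − 1)/(1) = 519/9481 ≈ 5.4741%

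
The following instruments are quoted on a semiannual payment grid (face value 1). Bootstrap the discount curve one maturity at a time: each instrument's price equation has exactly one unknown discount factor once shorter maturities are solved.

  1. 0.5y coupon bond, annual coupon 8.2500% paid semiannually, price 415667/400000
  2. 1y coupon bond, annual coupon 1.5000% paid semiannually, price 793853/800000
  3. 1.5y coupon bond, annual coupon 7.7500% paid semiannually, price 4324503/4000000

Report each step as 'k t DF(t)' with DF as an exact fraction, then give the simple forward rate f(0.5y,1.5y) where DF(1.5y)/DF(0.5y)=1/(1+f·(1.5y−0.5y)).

step 1 [0.5y] bond c/2=33/800: DF=(415667/400000 − 33/800·(0))/(1+33/800) = 499/500 ≈ 0.998000
step 2 [1y] bond c/2=3/400: DF=(793853/800000 − 3/400·(0.998000))/(1+3/400) = 391/400 ≈ 0.977500
step 3 [1.5y] bond c/2=31/800: DF=(4324503/4000000 − 31/800·(0.998000+0.977500))/(1+31/800) = 9671/10000 ≈ 0.967100

1 1/2 499/500
2 1 391/400
3 3/2 9671/10000
f(0.5y,1.5y) = ((499/500)/(9671/10000) − 1)/(1) = 309/9671 ≈ 3.1951%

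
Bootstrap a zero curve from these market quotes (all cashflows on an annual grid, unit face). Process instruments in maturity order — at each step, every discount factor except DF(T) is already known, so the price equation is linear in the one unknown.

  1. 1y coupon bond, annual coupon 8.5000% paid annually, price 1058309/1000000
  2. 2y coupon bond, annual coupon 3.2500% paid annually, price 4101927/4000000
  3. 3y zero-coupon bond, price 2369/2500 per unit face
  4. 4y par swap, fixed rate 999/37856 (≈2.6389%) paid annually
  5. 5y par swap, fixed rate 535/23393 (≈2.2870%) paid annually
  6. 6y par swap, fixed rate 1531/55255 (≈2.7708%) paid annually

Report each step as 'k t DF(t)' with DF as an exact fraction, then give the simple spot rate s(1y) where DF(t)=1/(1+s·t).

1 1 4877/5000
2 2 77/80
3 3 2369/2500
4 4 9001/10000
5 5 893/1000
6 6 8469/10000
s(1y) = (1/(4877/5000) − 1)/(1) = 123/4877 ≈ 2.5220%

step 1 [1y] bond c/1=17/200: DF=(1058309/1000000 − 17/200·(0))/(1+17/200) = 4877/5000 ≈ 0.975400
step 2 [2y] bond c/1=13/400: DF=(4101927/4000000 − 13/400·(0.975400))/(1+13/400) = 77/80 ≈ 0.962500
step 3 [3y] zero: DF = P = 2369/2500 ≈ 0.947600
step 4 [4y] swap r/1=999/37856: DF=(1 − 999/37856·(0.975400+0.962500+0.947600))/(1+999/37856) = 9001/10000 ≈ 0.900100
step 5 [5y] swap r/1=535/23393: DF=(1 − 535/23393·(0.975400+0.962500+0.947600+0.900100))/(1+535/23393) = 893/1000 ≈ 0.893000
step 6 [6y] swap r/1=1531/55255: DF=(1 − 1531/55255·(0.975400+0.962500+0.947600+0.900100+0.893000))/(1+1531/55255) = 8469/10000 ≈ 0.846900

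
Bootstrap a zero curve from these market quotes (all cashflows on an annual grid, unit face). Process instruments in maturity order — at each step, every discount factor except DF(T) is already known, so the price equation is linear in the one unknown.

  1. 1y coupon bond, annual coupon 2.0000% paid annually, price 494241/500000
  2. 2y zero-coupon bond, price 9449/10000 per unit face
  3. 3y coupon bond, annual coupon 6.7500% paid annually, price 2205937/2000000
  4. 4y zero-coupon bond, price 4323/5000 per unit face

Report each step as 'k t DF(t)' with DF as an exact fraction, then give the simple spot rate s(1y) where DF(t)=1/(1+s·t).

1 1 9691/10000
2 2 9449/10000
3 3 4561/5000
4 4 4323/5000
s(1y) = (1/(9691/10000) − 1)/(1) = 309/9691 ≈ 3.1885%

step 1 [1y] bond c/1=1/50: DF=(494241/500000 − 1/50·(0))/(1+1/50) = 9691/10000 ≈ 0.969100
step 2 [2y] zero: DF = P = 9449/10000 ≈ 0.944900
step 3 [3y] bond c/1=27/400: DF=(2205937/2000000 − 27/400·(0.969100+0.944900))/(1+27/400) = 4561/5000 ≈ 0.912200
step 4 [4y] zero: DF = P = 4323/5000 ≈ 0.864600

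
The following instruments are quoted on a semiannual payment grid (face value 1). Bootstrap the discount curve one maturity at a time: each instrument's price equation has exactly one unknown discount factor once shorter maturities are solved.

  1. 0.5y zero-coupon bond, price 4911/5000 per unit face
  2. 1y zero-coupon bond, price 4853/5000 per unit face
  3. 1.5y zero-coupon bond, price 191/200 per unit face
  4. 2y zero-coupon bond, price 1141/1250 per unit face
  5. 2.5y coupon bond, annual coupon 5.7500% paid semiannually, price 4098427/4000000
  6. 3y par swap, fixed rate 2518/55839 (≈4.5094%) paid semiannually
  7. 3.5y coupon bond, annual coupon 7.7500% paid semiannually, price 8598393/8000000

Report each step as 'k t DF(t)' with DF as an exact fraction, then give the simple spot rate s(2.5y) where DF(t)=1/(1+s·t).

1 1/2 4911/5000
2 1 4853/5000
3 3/2 191/200
4 2 1141/1250
5 5/2 2223/2500
6 3 8741/10000
7 7/2 1033/1250
s(2.5y) = (1/(2223/2500) − 1)/(5/2) = 554/11115 ≈ 4.9843%

step 1 [0.5y] zero: DF = P = 4911/5000 ≈ 0.982200
step 2 [1y] zero: DF = P = 4853/5000 ≈ 0.970600
step 3 [1.5y] zero: DF = P = 191/200 ≈ 0.955000
step 4 [2y] zero: DF = P = 1141/1250 ≈ 0.912800
step 5 [2.5y] bond c/2=23/800: DF=(4098427/4000000 − 23/800·(0.982200+0.970600+0.955000+0.912800))/(1+23/800) = 2223/2500 ≈ 0.889200
step 6 [3y] swap r/2=1259/55839: DF=(1 − 1259/55839·(0.982200+0.970600+0.955000+0.912800+0.889200))/(1+1259/55839) = 8741/10000 ≈ 0.874100
step 7 [3.5y] bond c/2=31/800: DF=(8598393/8000000 − 31/800·(0.982200+0.970600+0.955000+0.912800+0.889200+0.874100))/(1+31/800) = 1033/1250 ≈ 0.826400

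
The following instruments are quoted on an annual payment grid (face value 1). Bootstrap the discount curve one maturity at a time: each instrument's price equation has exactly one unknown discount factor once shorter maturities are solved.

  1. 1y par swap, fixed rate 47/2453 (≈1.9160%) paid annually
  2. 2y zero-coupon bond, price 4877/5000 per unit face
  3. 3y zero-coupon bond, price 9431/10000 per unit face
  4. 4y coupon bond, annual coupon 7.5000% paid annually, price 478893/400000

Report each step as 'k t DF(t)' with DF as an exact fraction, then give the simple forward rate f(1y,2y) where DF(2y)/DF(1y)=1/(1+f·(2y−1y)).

1 1 2453/2500
2 2 4877/5000
3 3 9431/10000
4 4 4557/5000
f(1y,2y) = ((2453/2500)/(4877/5000) − 1)/(1) = 29/4877 ≈ 0.5946%

step 1 [1y] swap r/1=47/2453: DF=(1 − 47/2453·(0))/(1+47/2453) = 2453/2500 ≈ 0.981200
step 2 [2y] zero: DF = P = 4877/5000 ≈ 0.975400
step 3 [3y] zero: DF = P = 9431/10000 ≈ 0.943100
step 4 [4y] bond c/1=3/40: DF=(478893/400000 − 3/40·(0.981200+0.975400+0.943100))/(1+3/40) = 4557/5000 ≈ 0.911400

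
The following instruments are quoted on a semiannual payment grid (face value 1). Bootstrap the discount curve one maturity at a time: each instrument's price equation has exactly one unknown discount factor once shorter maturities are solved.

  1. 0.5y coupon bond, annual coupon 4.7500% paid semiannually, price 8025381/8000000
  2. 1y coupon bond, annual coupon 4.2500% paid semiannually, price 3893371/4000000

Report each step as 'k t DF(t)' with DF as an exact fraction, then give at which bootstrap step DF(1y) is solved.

step 1 [0.5y] bond c/2=19/800: DF=(8025381/8000000 − 19/800·(0))/(1+19/800) = 9799/10000 ≈ 0.979900
step 2 [1y] bond c/2=17/800: DF=(3893371/4000000 − 17/800·(0.979900))/(1+17/800) = 9327/10000 ≈ 0.932700

1 1/2 9799/10000
2 1 9327/10000
DF(1y) is solved at step 2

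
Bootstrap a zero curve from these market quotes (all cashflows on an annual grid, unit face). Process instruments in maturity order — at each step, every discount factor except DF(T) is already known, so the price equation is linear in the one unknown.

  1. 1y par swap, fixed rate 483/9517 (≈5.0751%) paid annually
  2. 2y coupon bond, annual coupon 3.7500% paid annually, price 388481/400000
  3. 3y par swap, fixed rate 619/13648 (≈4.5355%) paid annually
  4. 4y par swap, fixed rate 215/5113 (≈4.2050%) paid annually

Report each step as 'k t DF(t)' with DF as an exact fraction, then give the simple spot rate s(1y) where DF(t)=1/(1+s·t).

1 1 9517/10000
2 2 9017/10000
3 3 4381/5000
4 4 1699/2000
s(1y) = (1/(9517/10000) − 1)/(1) = 483/9517 ≈ 5.0751%

step 1 [1y] swap r/1=483/9517: DF=(1 − 483/9517·(0))/(1+483/9517) = 9517/10000 ≈ 0.951700
step 2 [2y] bond c/1=3/80: DF=(388481/400000 − 3/80·(0.951700))/(1+3/80) = 9017/10000 ≈ 0.901700
step 3 [3y] swap r/1=619/13648: DF=(1 − 619/13648·(0.951700+0.901700))/(1+619/13648) = 4381/5000 ≈ 0.876200
step 4 [4y] swap r/1=215/5113: DF=(1 − 215/5113·(0.951700+0.901700+0.876200))/(1+215/5113) = 1699/2000 ≈ 0.849500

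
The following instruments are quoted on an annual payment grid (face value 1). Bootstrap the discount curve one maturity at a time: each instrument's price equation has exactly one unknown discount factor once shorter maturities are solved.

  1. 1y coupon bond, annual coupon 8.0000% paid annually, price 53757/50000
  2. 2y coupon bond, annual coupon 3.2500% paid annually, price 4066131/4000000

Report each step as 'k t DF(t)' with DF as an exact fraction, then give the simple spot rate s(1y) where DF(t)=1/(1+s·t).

1 1 1991/2000
2 2 2383/2500
s(1y) = (1/(1991/2000) − 1)/(1) = 9/1991 ≈ 0.4520%

step 1 [1y] bond c/1=2/25: DF=(53757/50000 − 2/25·(0))/(1+2/25) = 1991/2000 ≈ 0.995500
step 2 [2y] bond c/1=13/400: DF=(4066131/4000000 − 13/400·(0.995500))/(1+13/400) = 2383/2500 ≈ 0.953200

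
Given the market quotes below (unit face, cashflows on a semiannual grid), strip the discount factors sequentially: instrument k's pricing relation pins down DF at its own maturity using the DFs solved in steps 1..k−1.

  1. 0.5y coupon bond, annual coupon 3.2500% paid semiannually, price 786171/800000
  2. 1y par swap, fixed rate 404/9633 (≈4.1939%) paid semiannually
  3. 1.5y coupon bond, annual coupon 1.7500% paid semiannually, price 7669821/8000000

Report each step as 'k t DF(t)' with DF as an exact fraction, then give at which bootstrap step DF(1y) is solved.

step 1 [0.5y] bond c/2=13/800: DF=(786171/800000 − 13/800·(0))/(1+13/800) = 967/1000 ≈ 0.967000
step 2 [1y] swap r/2=202/9633: DF=(1 − 202/9633·(0.967000))/(1+202/9633) = 2399/2500 ≈ 0.959600
step 3 [1.5y] bond c/2=7/800: DF=(7669821/8000000 − 7/800·(0.967000+0.959600))/(1+7/800) = 9337/10000 ≈ 0.933700

1 1/2 967/1000
2 1 2399/2500
3 3/2 9337/10000
DF(1y) is solved at step 2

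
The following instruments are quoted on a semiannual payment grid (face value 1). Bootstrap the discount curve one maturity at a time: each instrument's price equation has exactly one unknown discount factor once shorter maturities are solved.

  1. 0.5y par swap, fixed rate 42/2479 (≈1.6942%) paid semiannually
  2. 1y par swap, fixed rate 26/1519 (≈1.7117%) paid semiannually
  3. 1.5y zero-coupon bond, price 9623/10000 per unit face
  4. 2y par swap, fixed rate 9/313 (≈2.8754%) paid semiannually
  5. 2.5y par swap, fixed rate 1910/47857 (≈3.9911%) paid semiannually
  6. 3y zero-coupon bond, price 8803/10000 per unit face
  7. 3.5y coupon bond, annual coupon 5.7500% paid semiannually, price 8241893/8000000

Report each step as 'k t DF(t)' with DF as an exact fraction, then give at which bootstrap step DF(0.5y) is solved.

step 1 [0.5y] swap r/2=21/2479: DF=(1 − 21/2479·(0))/(1+21/2479) = 2479/2500 ≈ 0.991600
step 2 [1y] swap r/2=13/1519: DF=(1 − 13/1519·(0.991600))/(1+13/1519) = 9831/10000 ≈ 0.983100
step 3 [1.5y] zero: DF = P = 9623/10000 ≈ 0.962300
step 4 [2y] swap r/2=9/626: DF=(1 − 9/626·(0.991600+0.983100+0.962300))/(1+9/626) = 4721/5000 ≈ 0.944200
step 5 [2.5y] swap r/2=955/47857: DF=(1 − 955/47857·(0.991600+0.983100+0.962300+0.944200))/(1+955/47857) = 1809/2000 ≈ 0.904500
step 6 [3y] zero: DF = P = 8803/10000 ≈ 0.880300
step 7 [3.5y] bond c/2=23/800: DF=(8241893/8000000 − 23/800·(0.991600+0.983100+0.962300+0.944200+0.904500+0.880300))/(1+23/800) = 8431/10000 ≈ 0.843100

1 1/2 2479/2500
2 1 9831/10000
3 3/2 9623/10000
4 2 4721/5000
5 5/2 1809/2000
6 3 8803/10000
7 7/2 8431/10000
DF(0.5y) is solved at step 1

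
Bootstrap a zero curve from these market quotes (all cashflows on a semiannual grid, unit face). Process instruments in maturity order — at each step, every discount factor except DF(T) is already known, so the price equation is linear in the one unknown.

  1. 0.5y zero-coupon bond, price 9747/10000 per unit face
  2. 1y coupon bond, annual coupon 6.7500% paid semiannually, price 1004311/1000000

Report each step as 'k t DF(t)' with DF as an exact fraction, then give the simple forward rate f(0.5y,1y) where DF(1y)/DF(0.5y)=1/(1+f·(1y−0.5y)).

1 1/2 9747/10000
2 1 9397/10000
f(0.5y,1y) = ((9747/10000)/(9397/10000) − 1)/(1/2) = 700/9397 ≈ 7.4492%

step 1 [0.5y] zero: DF = P = 9747/10000 ≈ 0.974700
step 2 [1y] bond c/2=27/800: DF=(1004311/1000000 − 27/800·(0.974700))/(1+27/800) = 9397/10000 ≈ 0.939700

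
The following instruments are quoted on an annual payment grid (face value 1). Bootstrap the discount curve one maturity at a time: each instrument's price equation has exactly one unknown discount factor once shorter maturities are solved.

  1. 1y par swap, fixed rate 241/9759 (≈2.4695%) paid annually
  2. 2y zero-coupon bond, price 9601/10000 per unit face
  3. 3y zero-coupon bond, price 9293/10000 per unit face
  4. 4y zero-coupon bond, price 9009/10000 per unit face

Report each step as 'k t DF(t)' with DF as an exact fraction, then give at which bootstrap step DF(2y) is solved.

1 1 9759/10000
2 2 9601/10000
3 3 9293/10000
4 4 9009/10000
DF(2y) is solved at step 2

step 1 [1y] swap r/1=241/9759: DF=(1 − 241/9759·(0))/(1+241/9759) = 9759/10000 ≈ 0.975900
step 2 [2y] zero: DF = P = 9601/10000 ≈ 0.960100
step 3 [3y] zero: DF = P = 9293/10000 ≈ 0.929300
step 4 [4y] zero: DF = P = 9009/10000 ≈ 0.900900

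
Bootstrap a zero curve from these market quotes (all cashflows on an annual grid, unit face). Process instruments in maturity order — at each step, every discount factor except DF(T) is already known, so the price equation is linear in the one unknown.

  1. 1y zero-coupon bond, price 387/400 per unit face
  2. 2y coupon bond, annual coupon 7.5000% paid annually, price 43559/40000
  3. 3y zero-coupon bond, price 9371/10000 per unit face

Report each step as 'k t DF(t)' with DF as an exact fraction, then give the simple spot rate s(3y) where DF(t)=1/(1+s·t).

step 1 [1y] zero: DF = P = 387/400 ≈ 0.967500
step 2 [2y] bond c/1=3/40: DF=(43559/40000 − 3/40·(0.967500))/(1+3/40) = 1891/2000 ≈ 0.945500
step 3 [3y] zero: DF = P = 9371/10000 ≈ 0.937100

1 1 387/400
2 2 1891/2000
3 3 9371/10000
s(3y) = (1/(9371/10000) − 1)/(3) = 629/28113 ≈ 2.2374%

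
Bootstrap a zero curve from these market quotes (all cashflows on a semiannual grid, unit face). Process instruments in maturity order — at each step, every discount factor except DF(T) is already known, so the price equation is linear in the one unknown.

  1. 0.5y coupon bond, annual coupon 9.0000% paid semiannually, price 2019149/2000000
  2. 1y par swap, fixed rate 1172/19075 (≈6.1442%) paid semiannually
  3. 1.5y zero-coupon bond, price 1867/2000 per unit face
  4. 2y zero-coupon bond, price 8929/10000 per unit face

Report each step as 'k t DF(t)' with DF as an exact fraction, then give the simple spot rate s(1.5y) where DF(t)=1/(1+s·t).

1 1/2 9661/10000
2 1 4707/5000
3 3/2 1867/2000
4 2 8929/10000
s(1.5y) = (1/(1867/2000) − 1)/(3/2) = 266/5601 ≈ 4.7492%

step 1 [0.5y] bond c/2=9/200: DF=(2019149/2000000 − 9/200·(0))/(1+9/200) = 9661/10000 ≈ 0.966100
step 2 [1y] swap r/2=586/19075: DF=(1 − 586/19075·(0.966100))/(1+586/19075) = 4707/5000 ≈ 0.941400
step 3 [1.5y] zero: DF = P = 1867/2000 ≈ 0.933500
step 4 [2y] zero: DF = P = 8929/10000 ≈ 0.892900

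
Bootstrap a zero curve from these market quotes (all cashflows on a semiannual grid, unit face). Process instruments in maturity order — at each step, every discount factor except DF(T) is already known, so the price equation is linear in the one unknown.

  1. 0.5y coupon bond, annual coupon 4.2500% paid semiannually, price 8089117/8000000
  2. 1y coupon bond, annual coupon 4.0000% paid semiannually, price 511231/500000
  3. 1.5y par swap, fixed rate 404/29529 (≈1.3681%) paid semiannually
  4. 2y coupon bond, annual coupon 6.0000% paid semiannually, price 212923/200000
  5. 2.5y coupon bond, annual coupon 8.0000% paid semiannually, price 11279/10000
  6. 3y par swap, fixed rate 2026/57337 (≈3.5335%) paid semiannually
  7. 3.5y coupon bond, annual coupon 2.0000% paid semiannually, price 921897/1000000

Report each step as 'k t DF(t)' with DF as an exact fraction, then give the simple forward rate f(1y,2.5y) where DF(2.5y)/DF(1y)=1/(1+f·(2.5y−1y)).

step 1 [0.5y] bond c/2=17/800: DF=(8089117/8000000 − 17/800·(0))/(1+17/800) = 9901/10000 ≈ 0.990100
step 2 [1y] bond c/2=1/50: DF=(511231/500000 − 1/50·(0.990100))/(1+1/50) = 983/1000 ≈ 0.983000
step 3 [1.5y] swap r/2=202/29529: DF=(1 − 202/29529·(0.990100+0.983000))/(1+202/29529) = 4899/5000 ≈ 0.979800
step 4 [2y] bond c/2=3/100: DF=(212923/200000 − 3/100·(0.990100+0.983000+0.979800))/(1+3/100) = 2369/2500 ≈ 0.947600
step 5 [2.5y] bond c/2=1/25: DF=(11279/10000 − 1/25·(0.990100+0.983000+0.979800+0.947600))/(1+1/25) = 1869/2000 ≈ 0.934500
step 6 [3y] swap r/2=1013/57337: DF=(1 − 1013/57337·(0.990100+0.983000+0.979800+0.947600+0.934500))/(1+1013/57337) = 8987/10000 ≈ 0.898700
step 7 [3.5y] bond c/2=1/100: DF=(921897/1000000 − 1/100·(0.990100+0.983000+0.979800+0.947600+0.934500+0.898700))/(1+1/100) = 107/125 ≈ 0.856000

1 1/2 9901/10000
2 1 983/1000
3 3/2 4899/5000
4 2 2369/2500
5 5/2 1869/2000
6 3 8987/10000
7 7/2 107/125
f(1y,2.5y) = ((983/1000)/(1869/2000) − 1)/(3/2) = 194/5607 ≈ 3.4600%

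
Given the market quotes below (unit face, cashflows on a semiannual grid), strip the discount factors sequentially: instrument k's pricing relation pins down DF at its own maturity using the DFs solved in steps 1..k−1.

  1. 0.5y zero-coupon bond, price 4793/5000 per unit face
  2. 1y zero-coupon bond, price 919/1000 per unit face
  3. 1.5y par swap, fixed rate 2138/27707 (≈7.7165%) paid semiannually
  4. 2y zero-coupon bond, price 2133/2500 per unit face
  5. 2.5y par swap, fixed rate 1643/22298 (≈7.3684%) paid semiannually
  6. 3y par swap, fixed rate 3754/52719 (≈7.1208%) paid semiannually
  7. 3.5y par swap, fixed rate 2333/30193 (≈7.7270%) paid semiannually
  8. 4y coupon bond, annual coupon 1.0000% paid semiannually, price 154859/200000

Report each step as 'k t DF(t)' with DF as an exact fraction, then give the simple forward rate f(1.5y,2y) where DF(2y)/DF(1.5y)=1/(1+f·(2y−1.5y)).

step 1 [0.5y] zero: DF = P = 4793/5000 ≈ 0.958600
step 2 [1y] zero: DF = P = 919/1000 ≈ 0.919000
step 3 [1.5y] swap r/2=1069/27707: DF=(1 − 1069/27707·(0.958600+0.919000))/(1+1069/27707) = 8931/10000 ≈ 0.893100
step 4 [2y] zero: DF = P = 2133/2500 ≈ 0.853200
step 5 [2.5y] swap r/2=1643/44596: DF=(1 − 1643/44596·(0.958600+0.919000+0.893100+0.853200))/(1+1643/44596) = 8357/10000 ≈ 0.835700
step 6 [3y] swap r/2=1877/52719: DF=(1 − 1877/52719·(0.958600+0.919000+0.893100+0.853200+0.835700))/(1+1877/52719) = 8123/10000 ≈ 0.812300
step 7 [3.5y] swap r/2=2333/60386: DF=(1 − 2333/60386·(0.958600+0.919000+0.893100+0.853200+0.835700+0.812300))/(1+2333/60386) = 7667/10000 ≈ 0.766700
step 8 [4y] bond c/2=1/200: DF=(154859/200000 − 1/200·(0.958600+0.919000+0.893100+0.853200+0.835700+0.812300+0.766700))/(1+1/200) = 1851/2500 ≈ 0.740400

1 1/2 4793/5000
2 1 919/1000
3 3/2 8931/10000
4 2 2133/2500
5 5/2 8357/10000
6 3 8123/10000
7 7/2 7667/10000
8 4 1851/2500
f(1.5y,2y) = ((8931/10000)/(2133/2500) − 1)/(1/2) = 133/1422 ≈ 9.3530%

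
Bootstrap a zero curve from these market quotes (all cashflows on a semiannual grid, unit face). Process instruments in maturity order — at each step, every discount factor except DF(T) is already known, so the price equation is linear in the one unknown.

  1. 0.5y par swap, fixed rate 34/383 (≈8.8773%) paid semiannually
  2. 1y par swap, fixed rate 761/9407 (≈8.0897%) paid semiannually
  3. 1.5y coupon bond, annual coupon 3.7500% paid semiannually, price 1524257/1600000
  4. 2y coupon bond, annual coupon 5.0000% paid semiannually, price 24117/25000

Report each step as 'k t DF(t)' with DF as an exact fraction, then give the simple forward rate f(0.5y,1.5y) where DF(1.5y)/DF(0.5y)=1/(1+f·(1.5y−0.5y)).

1 1/2 383/400
2 1 9239/10000
3 3/2 1801/2000
4 2 8733/10000
f(0.5y,1.5y) = ((383/400)/(1801/2000) − 1)/(1) = 114/1801 ≈ 6.3298%

step 1 [0.5y] swap r/2=17/383: DF=(1 − 17/383·(0))/(1+17/383) = 383/400 ≈ 0.957500
step 2 [1y] swap r/2=761/18814: DF=(1 − 761/18814·(0.957500))/(1+761/18814) = 9239/10000 ≈ 0.923900
step 3 [1.5y] bond c/2=3/160: DF=(1524257/1600000 − 3/160·(0.957500+0.923900))/(1+3/160) = 1801/2000 ≈ 0.900500
step 4 [2y] bond c/2=1/40: DF=(24117/25000 − 1/40·(0.957500+0.923900+0.900500))/(1+1/40) = 8733/10000 ≈ 0.873300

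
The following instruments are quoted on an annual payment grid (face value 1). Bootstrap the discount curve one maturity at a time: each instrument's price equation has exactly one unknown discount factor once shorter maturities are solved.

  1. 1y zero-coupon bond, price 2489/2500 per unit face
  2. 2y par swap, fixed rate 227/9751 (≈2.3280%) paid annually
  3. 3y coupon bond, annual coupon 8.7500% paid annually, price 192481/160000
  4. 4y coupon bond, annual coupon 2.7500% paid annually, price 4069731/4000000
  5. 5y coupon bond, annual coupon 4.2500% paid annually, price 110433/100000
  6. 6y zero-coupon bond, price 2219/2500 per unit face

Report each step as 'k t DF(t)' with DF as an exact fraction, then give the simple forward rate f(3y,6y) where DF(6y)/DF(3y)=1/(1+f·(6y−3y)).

1 1 2489/2500
2 2 4773/5000
3 3 9493/10000
4 4 4563/5000
5 5 9039/10000
6 6 2219/2500
f(3y,6y) = ((9493/10000)/(2219/2500) − 1)/(3) = 617/26628 ≈ 2.3171%

step 1 [1y] zero: DF = P = 2489/2500 ≈ 0.995600
step 2 [2y] swap r/1=227/9751: DF=(1 − 227/9751·(0.995600))/(1+227/9751) = 4773/5000 ≈ 0.954600
step 3 [3y] bond c/1=7/80: DF=(192481/160000 − 7/80·(0.995600+0.954600))/(1+7/80) = 9493/10000 ≈ 0.949300
step 4 [4y] bond c/1=11/400: DF=(4069731/4000000 − 11/400·(0.995600+0.954600+0.949300))/(1+11/400) = 4563/5000 ≈ 0.912600
step 5 [5y] bond c/1=17/400: DF=(110433/100000 − 17/400·(0.995600+0.954600+0.949300+0.912600))/(1+17/400) = 9039/10000 ≈ 0.903900
step 6 [6y] zero: DF = P = 2219/2500 ≈ 0.887600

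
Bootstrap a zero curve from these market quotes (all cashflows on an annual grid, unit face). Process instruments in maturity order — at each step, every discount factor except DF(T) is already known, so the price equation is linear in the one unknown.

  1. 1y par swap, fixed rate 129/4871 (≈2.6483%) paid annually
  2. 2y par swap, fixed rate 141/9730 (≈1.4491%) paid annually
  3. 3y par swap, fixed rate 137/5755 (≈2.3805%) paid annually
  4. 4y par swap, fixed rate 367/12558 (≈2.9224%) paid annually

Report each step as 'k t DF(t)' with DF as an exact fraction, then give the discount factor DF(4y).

1 1 4871/5000
2 2 4859/5000
3 3 1863/2000
4 4 8899/10000
DF(4y) = 8899/10000 ≈ 0.889900

step 1 [1y] swap r/1=129/4871: DF=(1 − 129/4871·(0))/(1+129/4871) = 4871/5000 ≈ 0.974200
step 2 [2y] swap r/1=141/9730: DF=(1 − 141/9730·(0.974200))/(1+141/9730) = 4859/5000 ≈ 0.971800
step 3 [3y] swap r/1=137/5755: DF=(1 − 137/5755·(0.974200+0.971800))/(1+137/5755) = 1863/2000 ≈ 0.931500
step 4 [4y] swap r/1=367/12558: DF=(1 − 367/12558·(0.974200+0.971800+0.931500))/(1+367/12558) = 8899/10000 ≈ 0.889900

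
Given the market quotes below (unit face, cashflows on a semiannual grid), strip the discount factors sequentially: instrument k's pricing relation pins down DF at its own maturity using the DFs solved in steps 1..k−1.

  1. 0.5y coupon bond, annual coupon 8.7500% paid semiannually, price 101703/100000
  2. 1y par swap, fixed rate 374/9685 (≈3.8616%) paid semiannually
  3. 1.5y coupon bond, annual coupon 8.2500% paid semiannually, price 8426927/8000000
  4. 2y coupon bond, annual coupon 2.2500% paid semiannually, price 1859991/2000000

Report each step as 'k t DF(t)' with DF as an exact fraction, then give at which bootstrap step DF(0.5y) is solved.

1 1/2 609/625
2 1 4813/5000
3 3/2 9349/10000
4 2 8877/10000
DF(0.5y) is solved at step 1

step 1 [0.5y] bond c/2=7/160: DF=(101703/100000 − 7/160·(0))/(1+7/160) = 609/625 ≈ 0.974400
step 2 [1y] swap r/2=187/9685: DF=(1 − 187/9685·(0.974400))/(1+187/9685) = 4813/5000 ≈ 0.962600
step 3 [1.5y] bond c/2=33/800: DF=(8426927/8000000 − 33/800·(0.974400+0.962600))/(1+33/800) = 9349/10000 ≈ 0.934900
step 4 [2y] bond c/2=9/800: DF=(1859991/2000000 − 9/800·(0.974400+0.962600+0.934900))/(1+9/800) = 8877/10000 ≈ 0.887700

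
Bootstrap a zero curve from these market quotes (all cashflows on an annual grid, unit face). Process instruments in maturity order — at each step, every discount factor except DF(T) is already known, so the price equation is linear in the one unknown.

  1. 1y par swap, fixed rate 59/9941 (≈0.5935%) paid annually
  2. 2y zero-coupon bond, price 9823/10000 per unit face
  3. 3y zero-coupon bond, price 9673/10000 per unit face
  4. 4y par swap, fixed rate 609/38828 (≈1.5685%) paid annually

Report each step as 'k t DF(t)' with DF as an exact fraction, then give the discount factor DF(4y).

1 1 9941/10000
2 2 9823/10000
3 3 9673/10000
4 4 9391/10000
DF(4y) = 9391/10000 ≈ 0.939100

step 1 [1y] swap r/1=59/9941: DF=(1 − 59/9941·(0))/(1+59/9941) = 9941/10000 ≈ 0.994100
step 2 [2y] zero: DF = P = 9823/10000 ≈ 0.982300
step 3 [3y] zero: DF = P = 9673/10000 ≈ 0.967300
step 4 [4y] swap r/1=609/38828: DF=(1 − 609/38828·(0.994100+0.982300+0.967300))/(1+609/38828) = 9391/10000 ≈ 0.939100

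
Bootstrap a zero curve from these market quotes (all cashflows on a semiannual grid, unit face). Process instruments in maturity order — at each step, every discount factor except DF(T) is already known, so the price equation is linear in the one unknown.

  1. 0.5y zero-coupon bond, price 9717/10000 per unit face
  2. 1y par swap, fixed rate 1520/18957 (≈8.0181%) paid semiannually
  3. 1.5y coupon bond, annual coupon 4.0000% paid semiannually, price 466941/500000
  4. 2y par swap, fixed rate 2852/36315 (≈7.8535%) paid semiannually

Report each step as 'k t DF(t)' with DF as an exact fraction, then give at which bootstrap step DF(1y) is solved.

1 1/2 9717/10000
2 1 231/250
3 3/2 549/625
4 2 4287/5000
DF(1y) is solved at step 2

step 1 [0.5y] zero: DF = P = 9717/10000 ≈ 0.971700
step 2 [1y] swap r/2=760/18957: DF=(1 − 760/18957·(0.971700))/(1+760/18957) = 231/250 ≈ 0.924000
step 3 [1.5y] bond c/2=1/50: DF=(466941/500000 − 1/50·(0.971700+0.924000))/(1+1/50) = 549/625 ≈ 0.878400
step 4 [2y] swap r/2=1426/36315: DF=(1 − 1426/36315·(0.971700+0.924000+0.878400))/(1+1426/36315) = 4287/5000 ≈ 0.857400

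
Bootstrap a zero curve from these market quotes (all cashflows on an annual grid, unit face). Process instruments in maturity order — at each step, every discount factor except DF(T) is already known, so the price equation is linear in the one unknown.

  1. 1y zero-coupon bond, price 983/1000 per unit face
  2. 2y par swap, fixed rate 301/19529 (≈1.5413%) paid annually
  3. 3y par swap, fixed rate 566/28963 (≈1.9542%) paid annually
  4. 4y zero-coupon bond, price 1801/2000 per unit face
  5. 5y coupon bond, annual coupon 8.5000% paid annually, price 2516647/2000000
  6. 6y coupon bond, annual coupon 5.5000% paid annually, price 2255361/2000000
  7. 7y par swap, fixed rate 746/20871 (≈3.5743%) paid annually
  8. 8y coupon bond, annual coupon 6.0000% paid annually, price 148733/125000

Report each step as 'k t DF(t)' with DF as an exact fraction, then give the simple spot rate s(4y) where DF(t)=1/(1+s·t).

1 1 983/1000
2 2 9699/10000
3 3 4717/5000
4 4 1801/2000
5 5 8623/10000
6 6 413/500
7 7 3881/5000
8 8 7681/10000
s(4y) = (1/(1801/2000) − 1)/(4) = 199/7204 ≈ 2.7624%

step 1 [1y] zero: DF = P = 983/1000 ≈ 0.983000
step 2 [2y] swap r/1=301/19529: DF=(1 − 301/19529·(0.983000))/(1+301/19529) = 9699/10000 ≈ 0.969900
step 3 [3y] swap r/1=566/28963: DF=(1 − 566/28963·(0.983000+0.969900))/(1+566/28963) = 4717/5000 ≈ 0.943400
step 4 [4y] zero: DF = P = 1801/2000 ≈ 0.900500
step 5 [5y] bond c/1=17/200: DF=(2516647/2000000 − 17/200·(0.983000+0.969900+0.943400+0.900500))/(1+17/200) = 8623/10000 ≈ 0.862300
step 6 [6y] bond c/1=11/200: DF=(2255361/2000000 − 11/200·(0.983000+0.969900+0.943400+0.900500+0.862300))/(1+11/200) = 413/500 ≈ 0.826000
step 7 [7y] swap r/1=746/20871: DF=(1 − 746/20871·(0.983000+0.969900+0.943400+0.900500+0.862300+0.826000))/(1+746/20871) = 3881/5000 ≈ 0.776200
step 8 [8y] bond c/1=3/50: DF=(148733/125000 − 3/50·(0.983000+0.969900+0.943400+0.900500+0.862300+0.826000+0.776200))/(1+3/50) = 7681/10000 ≈ 0.768100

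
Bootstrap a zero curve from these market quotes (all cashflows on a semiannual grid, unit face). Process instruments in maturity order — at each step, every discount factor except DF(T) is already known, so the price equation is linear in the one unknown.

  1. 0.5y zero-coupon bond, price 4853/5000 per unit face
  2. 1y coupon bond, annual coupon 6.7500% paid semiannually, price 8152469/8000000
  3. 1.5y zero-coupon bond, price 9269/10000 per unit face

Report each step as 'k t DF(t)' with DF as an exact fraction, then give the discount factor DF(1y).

step 1 [0.5y] zero: DF = P = 4853/5000 ≈ 0.970600
step 2 [1y] bond c/2=27/800: DF=(8152469/8000000 − 27/800·(0.970600))/(1+27/800) = 9541/10000 ≈ 0.954100
step 3 [1.5y] zero: DF = P = 9269/10000 ≈ 0.926900

1 1/2 4853/5000
2 1 9541/10000
3 3/2 9269/10000
DF(1y) = 9541/10000 ≈ 0.954100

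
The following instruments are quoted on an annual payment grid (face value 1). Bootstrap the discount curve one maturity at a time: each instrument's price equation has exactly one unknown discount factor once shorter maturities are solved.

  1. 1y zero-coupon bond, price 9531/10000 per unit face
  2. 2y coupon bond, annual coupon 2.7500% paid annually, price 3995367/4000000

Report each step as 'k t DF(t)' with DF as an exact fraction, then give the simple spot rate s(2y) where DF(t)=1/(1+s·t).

step 1 [1y] zero: DF = P = 9531/10000 ≈ 0.953100
step 2 [2y] bond c/1=11/400: DF=(3995367/4000000 − 11/400·(0.953100))/(1+11/400) = 4733/5000 ≈ 0.946600

1 1 9531/10000
2 2 4733/5000
s(2y) = (1/(4733/5000) − 1)/(2) = 267/9466 ≈ 2.8206%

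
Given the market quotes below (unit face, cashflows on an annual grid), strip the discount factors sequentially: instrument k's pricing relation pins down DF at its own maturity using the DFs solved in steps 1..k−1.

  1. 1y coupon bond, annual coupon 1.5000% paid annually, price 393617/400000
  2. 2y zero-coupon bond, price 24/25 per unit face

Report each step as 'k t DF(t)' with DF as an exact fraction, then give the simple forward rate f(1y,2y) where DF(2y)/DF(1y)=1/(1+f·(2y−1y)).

1 1 1939/2000
2 2 24/25
f(1y,2y) = ((1939/2000)/(24/25) − 1)/(1) = 19/1920 ≈ 0.9896%

step 1 [1y] bond c/1=3/200: DF=(393617/400000 − 3/200·(0))/(1+3/200) = 1939/2000 ≈ 0.969500
step 2 [2y] zero: DF = P = 24/25 ≈ 0.960000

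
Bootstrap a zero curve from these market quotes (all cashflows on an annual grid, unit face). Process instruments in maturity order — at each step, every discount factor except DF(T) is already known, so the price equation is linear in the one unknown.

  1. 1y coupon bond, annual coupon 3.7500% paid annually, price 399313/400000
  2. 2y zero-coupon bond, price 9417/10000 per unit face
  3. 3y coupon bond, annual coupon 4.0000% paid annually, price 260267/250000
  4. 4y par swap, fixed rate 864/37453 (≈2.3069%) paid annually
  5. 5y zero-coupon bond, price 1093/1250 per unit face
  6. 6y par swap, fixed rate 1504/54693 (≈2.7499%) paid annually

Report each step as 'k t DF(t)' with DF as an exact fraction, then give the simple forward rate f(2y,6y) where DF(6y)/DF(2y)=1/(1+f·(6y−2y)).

step 1 [1y] bond c/1=3/80: DF=(399313/400000 − 3/80·(0))/(1+3/80) = 4811/5000 ≈ 0.962200
step 2 [2y] zero: DF = P = 9417/10000 ≈ 0.941700
step 3 [3y] bond c/1=1/25: DF=(260267/250000 − 1/25·(0.962200+0.941700))/(1+1/25) = 4639/5000 ≈ 0.927800
step 4 [4y] swap r/1=864/37453: DF=(1 − 864/37453·(0.962200+0.941700+0.927800))/(1+864/37453) = 571/625 ≈ 0.913600
step 5 [5y] zero: DF = P = 1093/1250 ≈ 0.874400
step 6 [6y] swap r/1=1504/54693: DF=(1 − 1504/54693·(0.962200+0.941700+0.927800+0.913600+0.874400))/(1+1504/54693) = 531/625 ≈ 0.849600

1 1 4811/5000
2 2 9417/10000
3 3 4639/5000
4 4 571/625
5 5 1093/1250
6 6 531/625
f(2y,6y) = ((9417/10000)/(531/625) − 1)/(4) = 307/11328 ≈ 2.7101%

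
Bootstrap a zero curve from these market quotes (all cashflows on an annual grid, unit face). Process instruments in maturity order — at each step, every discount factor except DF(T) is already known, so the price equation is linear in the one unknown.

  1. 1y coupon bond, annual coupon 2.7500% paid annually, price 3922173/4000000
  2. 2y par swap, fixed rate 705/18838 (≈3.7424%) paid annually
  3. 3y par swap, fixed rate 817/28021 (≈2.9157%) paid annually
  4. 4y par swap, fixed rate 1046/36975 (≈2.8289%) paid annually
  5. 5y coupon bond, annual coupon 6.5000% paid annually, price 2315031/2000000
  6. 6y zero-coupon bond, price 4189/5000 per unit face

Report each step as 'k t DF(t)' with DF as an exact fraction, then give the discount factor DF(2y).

1 1 9543/10000
2 2 1859/2000
3 3 9183/10000
4 4 4477/5000
5 5 2153/2500
6 6 4189/5000
DF(2y) = 1859/2000 ≈ 0.929500

step 1 [1y] bond c/1=11/400: DF=(3922173/4000000 − 11/400·(0))/(1+11/400) = 9543/10000 ≈ 0.954300
step 2 [2y] swap r/1=705/18838: DF=(1 − 705/18838·(0.954300))/(1+705/18838) = 1859/2000 ≈ 0.929500
step 3 [3y] swap r/1=817/28021: DF=(1 − 817/28021·(0.954300+0.929500))/(1+817/28021) = 9183/10000 ≈ 0.918300
step 4 [4y] swap r/1=1046/36975: DF=(1 − 1046/36975·(0.954300+0.929500+0.918300))/(1+1046/36975) = 4477/5000 ≈ 0.895400
step 5 [5y] bond c/1=13/200: DF=(2315031/2000000 − 13/200·(0.954300+0.929500+0.918300+0.895400))/(1+13/200) = 2153/2500 ≈ 0.861200
step 6 [6y] zero: DF = P = 4189/5000 ≈ 0.837800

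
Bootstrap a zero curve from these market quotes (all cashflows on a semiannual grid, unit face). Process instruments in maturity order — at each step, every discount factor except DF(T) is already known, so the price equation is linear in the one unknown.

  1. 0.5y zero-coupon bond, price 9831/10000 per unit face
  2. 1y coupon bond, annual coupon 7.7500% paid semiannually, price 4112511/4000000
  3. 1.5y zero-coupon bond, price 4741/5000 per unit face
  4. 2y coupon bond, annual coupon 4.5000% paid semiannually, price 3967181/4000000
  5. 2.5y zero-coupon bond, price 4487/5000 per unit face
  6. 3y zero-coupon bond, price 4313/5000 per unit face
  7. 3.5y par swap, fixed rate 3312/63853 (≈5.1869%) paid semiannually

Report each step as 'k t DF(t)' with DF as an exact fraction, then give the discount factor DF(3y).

step 1 [0.5y] zero: DF = P = 9831/10000 ≈ 0.983100
step 2 [1y] bond c/2=31/800: DF=(4112511/4000000 − 31/800·(0.983100))/(1+31/800) = 9531/10000 ≈ 0.953100
step 3 [1.5y] zero: DF = P = 4741/5000 ≈ 0.948200
step 4 [2y] bond c/2=9/400: DF=(3967181/4000000 − 9/400·(0.983100+0.953100+0.948200))/(1+9/400) = 1813/2000 ≈ 0.906500
step 5 [2.5y] zero: DF = P = 4487/5000 ≈ 0.897400
step 6 [3y] zero: DF = P = 4313/5000 ≈ 0.862600
step 7 [3.5y] swap r/2=1656/63853: DF=(1 − 1656/63853·(0.983100+0.953100+0.948200+0.906500+0.897400+0.862600))/(1+1656/63853) = 1043/1250 ≈ 0.834400

1 1/2 9831/10000
2 1 9531/10000
3 3/2 4741/5000
4 2 1813/2000
5 5/2 4487/5000
6 3 4313/5000
7 7/2 1043/1250
DF(3y) = 4313/5000 ≈ 0.862600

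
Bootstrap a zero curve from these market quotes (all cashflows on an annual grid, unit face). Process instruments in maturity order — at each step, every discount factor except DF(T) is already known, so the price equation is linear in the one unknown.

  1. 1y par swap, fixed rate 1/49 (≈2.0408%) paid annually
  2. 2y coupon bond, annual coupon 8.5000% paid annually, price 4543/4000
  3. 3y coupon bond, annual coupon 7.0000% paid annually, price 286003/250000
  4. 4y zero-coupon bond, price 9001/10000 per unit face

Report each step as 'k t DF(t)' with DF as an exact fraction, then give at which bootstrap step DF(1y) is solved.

step 1 [1y] swap r/1=1/49: DF=(1 − 1/49·(0))/(1+1/49) = 49/50 ≈ 0.980000
step 2 [2y] bond c/1=17/200: DF=(4543/4000 − 17/200·(0.980000))/(1+17/200) = 97/100 ≈ 0.970000
step 3 [3y] bond c/1=7/100: DF=(286003/250000 − 7/100·(0.980000+0.970000))/(1+7/100) = 1177/1250 ≈ 0.941600
step 4 [4y] zero: DF = P = 9001/10000 ≈ 0.900100

1 1 49/50
2 2 97/100
3 3 1177/1250
4 4 9001/10000
DF(1y) is solved at step 1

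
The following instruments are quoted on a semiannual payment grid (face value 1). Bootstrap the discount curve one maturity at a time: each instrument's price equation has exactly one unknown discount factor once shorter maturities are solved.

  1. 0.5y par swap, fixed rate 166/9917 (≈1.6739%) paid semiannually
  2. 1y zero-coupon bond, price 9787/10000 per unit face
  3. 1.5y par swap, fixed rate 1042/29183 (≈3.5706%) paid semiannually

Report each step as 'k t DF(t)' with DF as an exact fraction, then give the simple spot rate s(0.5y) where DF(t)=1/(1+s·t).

step 1 [0.5y] swap r/2=83/9917: DF=(1 − 83/9917·(0))/(1+83/9917) = 9917/10000 ≈ 0.991700
step 2 [1y] zero: DF = P = 9787/10000 ≈ 0.978700
step 3 [1.5y] swap r/2=521/29183: DF=(1 − 521/29183·(0.991700+0.978700))/(1+521/29183) = 9479/10000 ≈ 0.947900

1 1/2 9917/10000
2 1 9787/10000
3 3/2 9479/10000
s(0.5y) = (1/(9917/10000) − 1)/(1/2) = 166/9917 ≈ 1.6739%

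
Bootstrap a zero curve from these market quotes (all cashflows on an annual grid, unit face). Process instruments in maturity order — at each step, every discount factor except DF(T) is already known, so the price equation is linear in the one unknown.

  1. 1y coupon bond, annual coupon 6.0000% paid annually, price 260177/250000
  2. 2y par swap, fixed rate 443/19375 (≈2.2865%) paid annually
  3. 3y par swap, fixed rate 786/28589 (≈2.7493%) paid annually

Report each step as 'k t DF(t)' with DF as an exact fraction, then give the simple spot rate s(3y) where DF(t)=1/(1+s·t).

1 1 4909/5000
2 2 9557/10000
3 3 4607/5000
s(3y) = (1/(4607/5000) − 1)/(3) = 131/4607 ≈ 2.8435%

step 1 [1y] bond c/1=3/50: DF=(260177/250000 − 3/50·(0))/(1+3/50) = 4909/5000 ≈ 0.981800
step 2 [2y] swap r/1=443/19375: DF=(1 − 443/19375·(0.981800))/(1+443/19375) = 9557/10000 ≈ 0.955700
step 3 [3y] swap r/1=786/28589: DF=(1 − 786/28589·(0.981800+0.955700))/(1+786/28589) = 4607/5000 ≈ 0.921400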